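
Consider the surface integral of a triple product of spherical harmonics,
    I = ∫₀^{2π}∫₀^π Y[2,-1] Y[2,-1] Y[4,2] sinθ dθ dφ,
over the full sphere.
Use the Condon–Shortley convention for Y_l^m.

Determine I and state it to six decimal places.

m-sum 0 ✓  L=8 even ✓  0≤4≤4 ✓
Π(2lᵢ+1) = 5×5×9 = 225
triangle coeff Δ(2,2,4) = 1/630
Σ_t [0,0]: t=0:+1/16 = 1/16
(3j)²=2/35 [(2 2 4; 0 0 0)], sign=+1
Σ_t [0,0]: t=0:+1/36 = 1/36
(3j)²=4/63 [(2 2 4; -1 -1 2)], sign=+1
⇒ 4πI² = 40/49
I = (+1)√(40/49/(4π)) = 0.25487487

0.254875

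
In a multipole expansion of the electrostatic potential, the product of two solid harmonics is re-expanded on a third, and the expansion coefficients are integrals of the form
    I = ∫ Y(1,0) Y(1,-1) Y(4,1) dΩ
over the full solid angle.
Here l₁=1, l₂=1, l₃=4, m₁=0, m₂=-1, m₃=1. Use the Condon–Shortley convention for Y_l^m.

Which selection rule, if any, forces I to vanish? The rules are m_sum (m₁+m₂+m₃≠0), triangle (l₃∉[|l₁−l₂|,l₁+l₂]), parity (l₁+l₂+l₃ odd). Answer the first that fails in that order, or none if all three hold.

m₁+m₂+m₃ = 0 − 1 + 1 = 0  ✓
triangle: |1−1|=0 ≤ l₃=4 ≤ 1+1=2  ✗
parity: l₁+l₂+l₃ = 6 is even

triangle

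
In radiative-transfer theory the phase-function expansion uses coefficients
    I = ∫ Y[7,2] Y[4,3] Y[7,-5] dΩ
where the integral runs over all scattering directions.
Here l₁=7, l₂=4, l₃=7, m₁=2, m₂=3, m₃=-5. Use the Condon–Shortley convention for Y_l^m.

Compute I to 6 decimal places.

0.160152

Rules hold: Σm=0, L=18 even, 3≤7≤11.
N = 15·9·15 = 2025
Δ = 4!·10!·4!/19! = 1/58198140
Racah Σ t=0..4: t=0:+1/17418240 t=1:−1/622080 t=2:+1/230400 t=3:−1/622080 t=4:+1/17418240 = 1/806400
⇒ 3j(7 4 7; 0 0 0)² = 2268/230945, sgn -1
Racah Σ t=3..4: t=3:−1/11612160 t=4:+1/52254720 = -1/14929920
⇒ 3j(7 4 7; 2 3 -5)² = 1225/75582, sgn -1
4πI² = N·(3j₀)²·(3jₘ)² = 62511750/193947611
I = +1·√(0.322313/4π) = 0.16015248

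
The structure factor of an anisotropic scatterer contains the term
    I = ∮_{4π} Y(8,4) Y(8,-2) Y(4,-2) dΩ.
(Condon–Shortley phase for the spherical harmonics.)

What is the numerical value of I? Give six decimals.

Rules hold: Σm=0, L=20 even, 0≤4≤16.
N = 17·17·9 = 2601
Δ = 12!·4!·4!/21! = 1/185175900
Racah Σ t=4..8: t=4:+1/557383680 t=5:−1/21772800 t=6:+1/8294400 t=7:−1/21772800 t=8:+1/557383680 = 1/30965760
⇒ 3j(8 8 4; 0 0 0)² = 36/4199, sgn +1
Racah Σ t=2..4: t=2:+1/696729600 t=3:−1/78382080 t=4:+1/92897280 = -1/1791590400
⇒ 3j(8 8 4; 4 -2 -2)² = 11/151164, sgn -1
4πI² = N·(3j₀)²·(3jₘ)² = 99/61009
I = -1·√(0.00162271/4π) = -0.01136359

-0.011364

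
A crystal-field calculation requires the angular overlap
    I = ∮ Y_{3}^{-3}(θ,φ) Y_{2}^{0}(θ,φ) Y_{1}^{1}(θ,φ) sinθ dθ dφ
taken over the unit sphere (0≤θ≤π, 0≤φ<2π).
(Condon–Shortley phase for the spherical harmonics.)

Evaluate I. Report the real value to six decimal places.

Σmᵢ = -2 ≠ 0, so the φ-integral vanishes; I = 0

0.000000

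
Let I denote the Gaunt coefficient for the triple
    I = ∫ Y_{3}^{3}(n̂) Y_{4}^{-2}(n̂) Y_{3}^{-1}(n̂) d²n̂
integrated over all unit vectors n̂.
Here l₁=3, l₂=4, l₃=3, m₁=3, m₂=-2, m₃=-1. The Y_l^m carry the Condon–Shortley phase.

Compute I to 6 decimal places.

m-sum 0 ✓  L=10 even ✓  1≤3≤7 ✓
Π(2lᵢ+1) = 7×9×7 = 441
triangle coeff Δ(3,4,3) = 1/34650
Σ_t [1,3]: t=1:−1/72 t=2:+1/16 t=3:−1/72 = 5/144
(3j)²=2/77 [(3 4 3; 0 0 0)], sign=-1
Σ_t [0,0]: t=0:+1/192 = 1/192
(3j)²=3/77 [(3 4 3; 3 -2 -1)], sign=+1
⇒ 4πI² = 54/121
I = (-1)√(54/121/(4π)) = -0.18845135

-0.188451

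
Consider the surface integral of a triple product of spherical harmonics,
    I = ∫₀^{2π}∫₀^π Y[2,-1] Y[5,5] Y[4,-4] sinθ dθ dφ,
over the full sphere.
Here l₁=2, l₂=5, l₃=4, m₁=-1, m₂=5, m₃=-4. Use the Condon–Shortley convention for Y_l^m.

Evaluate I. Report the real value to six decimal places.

0.000000

Σlᵢ=11 odd — θ-integrand is odd under cosθ→−cosθ; I=0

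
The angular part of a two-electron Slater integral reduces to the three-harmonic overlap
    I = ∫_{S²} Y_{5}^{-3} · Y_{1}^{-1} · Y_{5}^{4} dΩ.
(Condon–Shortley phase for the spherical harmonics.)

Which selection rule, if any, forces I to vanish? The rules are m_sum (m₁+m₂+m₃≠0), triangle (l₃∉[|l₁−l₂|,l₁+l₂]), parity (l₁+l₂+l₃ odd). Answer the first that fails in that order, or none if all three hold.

parity

Σmᵢ = 0  ✓
l₃∈[|l₁−l₂|,l₁+l₂]=[4,6], have l₃=5  ✓
Σlᵢ = 11 ⇒ odd  ✗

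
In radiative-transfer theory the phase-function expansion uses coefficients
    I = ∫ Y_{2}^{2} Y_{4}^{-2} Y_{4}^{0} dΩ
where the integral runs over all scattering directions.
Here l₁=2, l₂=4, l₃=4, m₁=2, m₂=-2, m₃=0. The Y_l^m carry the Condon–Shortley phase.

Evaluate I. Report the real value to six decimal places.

Rules hold: Σm=0, L=10 even, 2≤4≤6.
N = 5·9·9 = 405
Δ = 2!·2!·6!/11! = 1/13860
Racah Σ t=0..2: t=0:+1/192 t=1:−1/36 t=2:+1/192 = -5/288
⇒ 3j(2 4 4; 0 0 0)² = 20/693, sgn -1
Racah Σ t=0..0: t=0:+1/192 = 1/192
⇒ 3j(2 4 4; 2 -2 0)² = 3/77, sgn +1
4πI² = N·(3j₀)²·(3jₘ)² = 2700/5929
I = -1·√(0.455389/4π) = -0.19036462

-0.190365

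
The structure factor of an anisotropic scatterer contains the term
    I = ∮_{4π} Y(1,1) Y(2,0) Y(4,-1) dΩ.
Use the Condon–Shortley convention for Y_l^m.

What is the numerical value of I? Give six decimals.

|1−2|≤4≤1+2 violated ⇒ I = 0

0.000000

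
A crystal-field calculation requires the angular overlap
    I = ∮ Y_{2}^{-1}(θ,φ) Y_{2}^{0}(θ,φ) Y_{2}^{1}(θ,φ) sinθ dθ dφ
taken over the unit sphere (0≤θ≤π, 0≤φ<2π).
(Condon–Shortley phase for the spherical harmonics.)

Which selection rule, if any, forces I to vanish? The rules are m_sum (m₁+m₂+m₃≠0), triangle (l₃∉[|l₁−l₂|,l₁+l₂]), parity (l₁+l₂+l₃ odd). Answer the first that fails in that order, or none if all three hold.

none

m₁+m₂+m₃ = -1 + 0 + 1 = 0  ✓
triangle: |2−2|=0 ≤ l₃=2 ≤ 2+2=4  ✓
parity: l₁+l₂+l₃ = 6 is even  ✓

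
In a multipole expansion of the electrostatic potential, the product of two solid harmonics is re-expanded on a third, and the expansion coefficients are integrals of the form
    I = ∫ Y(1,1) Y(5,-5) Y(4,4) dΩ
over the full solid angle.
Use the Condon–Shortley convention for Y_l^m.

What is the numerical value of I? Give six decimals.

Rules hold: Σm=0, L=10 even, 4≤4≤6.
N = 3·11·9 = 297
Δ = 2!·0!·8!/11! = 1/495
Racah Σ t=1..1: t=1:−1/576 = -1/576
⇒ 3j(1 5 4; 0 0 0)² = 5/99, sgn -1
Racah Σ t=0..0: t=0:+1/80640 = 1/80640
⇒ 3j(1 5 4; 1 -5 4)² = 1/11, sgn +1
4πI² = N·(3j₀)²·(3jₘ)² = 15/11
I = -1·√(1.36364/4π) = -0.32941575

-0.329416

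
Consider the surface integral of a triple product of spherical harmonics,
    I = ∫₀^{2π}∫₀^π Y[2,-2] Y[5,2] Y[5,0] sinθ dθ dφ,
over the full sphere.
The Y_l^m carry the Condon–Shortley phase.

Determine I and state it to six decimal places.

m-sum 0 ✓  L=12 even ✓  3≤5≤7 ✓
Π(2lᵢ+1) = 5×11×11 = 605
triangle coeff Δ(2,5,5) = 1/38610
Σ_t [0,2]: t=0:+1/2880 t=1:−1/576 t=2:+1/2880 = -1/960
(3j)²=10/429 [(2 5 5; 0 0 0)], sign=+1
Σ_t [2,2]: t=2:+1/2880 = 1/2880
(3j)²=14/429 [(2 5 5; -2 2 0)], sign=-1
⇒ 4πI² = 700/1521
I = (-1)√(700/1521/(4π)) = -0.19137248

-0.191372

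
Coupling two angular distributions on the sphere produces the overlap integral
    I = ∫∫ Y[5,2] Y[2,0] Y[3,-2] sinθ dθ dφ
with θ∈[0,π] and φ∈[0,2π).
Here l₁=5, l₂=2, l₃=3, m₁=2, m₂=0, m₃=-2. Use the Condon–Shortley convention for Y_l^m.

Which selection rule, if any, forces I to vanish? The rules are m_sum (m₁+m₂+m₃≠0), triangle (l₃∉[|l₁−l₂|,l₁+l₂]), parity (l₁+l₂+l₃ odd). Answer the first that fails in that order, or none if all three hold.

azimuthal sum: 2 + 0 − 2 = 0  ✓
3 ≤ 3 ≤ 7 (triangle on l)  ✓
L = 5 + 2 + 3 = 10 (even)  ✓

none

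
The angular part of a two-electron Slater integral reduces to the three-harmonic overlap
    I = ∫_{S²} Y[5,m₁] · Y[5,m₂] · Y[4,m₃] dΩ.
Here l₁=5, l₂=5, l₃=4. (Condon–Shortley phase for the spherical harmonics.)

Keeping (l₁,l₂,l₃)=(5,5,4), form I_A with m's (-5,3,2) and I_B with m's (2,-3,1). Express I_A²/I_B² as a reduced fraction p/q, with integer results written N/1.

Shared (l₁,l₂,l₃)=(5,5,4): N and (l;000)² cancel in I_A²/I_B².
A: Δ = 6!·4!·4!/15! = 1/3153150; Racah Σ t=6..6: t=6:+1/69120 = 1/69120; ⇒ 3j(5 5 4; -5 3 2)² = 4/143, sgn +1
B: Δ = 6!·4!·4!/15! = 1/3153150; Racah Σ t=0..2: t=0:+1/17280 t=1:−1/2880 t=2:+1/6912 = -1/6912; ⇒ 3j(5 5 4; 2 -3 1)² = 5/429, sgn +1
I_A²/I_B² = (4/143)/(5/429) = 12/5

12/5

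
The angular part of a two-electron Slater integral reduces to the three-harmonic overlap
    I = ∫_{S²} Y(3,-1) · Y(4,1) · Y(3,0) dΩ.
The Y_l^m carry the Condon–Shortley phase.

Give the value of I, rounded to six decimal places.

Rules hold: Σm=0, L=10 even, 1≤3≤7.
N = 7·9·7 = 441
Δ = 4!·2!·4!/11! = 1/34650
Racah Σ t=1..3: t=1:−1/72 t=2:+1/16 t=3:−1/72 = 5/144
⇒ 3j(3 4 3; 0 0 0)² = 2/77, sgn -1
Racah Σ t=2..4: t=2:+1/48 t=3:−1/24 t=4:+1/288 = -5/288
⇒ 3j(3 4 3; -1 1 0)² = 5/462, sgn +1
4πI² = N·(3j₀)²·(3jₘ)² = 15/121
I = -1·√(0.123967/4π) = -0.09932258

-0.099323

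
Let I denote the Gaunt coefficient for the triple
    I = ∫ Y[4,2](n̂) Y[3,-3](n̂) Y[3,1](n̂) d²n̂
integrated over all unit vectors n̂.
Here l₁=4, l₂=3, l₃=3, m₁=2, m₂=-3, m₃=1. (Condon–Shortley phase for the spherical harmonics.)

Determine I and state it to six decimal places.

Checks pass: Σm=0; 10 even; l₃=3∈[1,7].
(2·4+1)(2·3+1)(2·3+1) = 441
Δ: 4! 4! 2! / 11! → 1/34650
sum: t=1:−1/72 t=2:+1/16 t=3:−1/72 = 5/144
3j²(4 3 3; 0 0 0) = Δ·Π!·Σ² = 2/77  (sign -1)
sum: t=0:+1/192 = 1/192
3j²(4 3 3; 2 -3 1) = Δ·Π!·Σ² = 3/77  (sign +1)
combine: 4πI² = 441·2/77·3/77 = 54/121
take √, sign -1: I = -0.18845135

-0.188451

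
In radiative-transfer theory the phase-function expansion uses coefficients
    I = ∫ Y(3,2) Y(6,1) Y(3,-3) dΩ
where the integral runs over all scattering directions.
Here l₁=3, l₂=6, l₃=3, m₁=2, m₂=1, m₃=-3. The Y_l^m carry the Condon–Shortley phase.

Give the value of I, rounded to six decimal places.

-0.031364

Checks pass: Σm=0; 12 even; l₃=3∈[3,9].
(2·3+1)(2·6+1)(2·3+1) = 637
Δ: 6! 0! 6! / 13! → 1/12012
sum: t=3:−1/1296 = -1/1296
3j²(3 6 3; 0 0 0) = Δ·Π!·Σ² = 100/3003  (sign +1)
sum: t=1:−1/86400 = -1/86400
3j²(3 6 3; 2 1 -3) = Δ·Π!·Σ² = 1/1716  (sign -1)
combine: 4πI² = 637·100/3003·1/1716 = 175/14157
take √, sign -1: I = -0.03136379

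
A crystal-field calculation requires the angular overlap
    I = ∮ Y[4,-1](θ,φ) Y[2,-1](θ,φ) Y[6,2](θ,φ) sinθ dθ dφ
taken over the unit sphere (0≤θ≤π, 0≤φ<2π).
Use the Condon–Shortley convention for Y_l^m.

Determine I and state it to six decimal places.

m-sum 0 ✓  L=12 even ✓  2≤6≤6 ✓
Π(2lᵢ+1) = 9×5×13 = 585
triangle coeff Δ(4,2,6) = 1/6435
Σ_t [0,0]: t=0:+1/2304 = 1/2304
(3j)²=5/143 [(4 2 6; 0 0 0)], sign=+1
Σ_t [0,0]: t=0:+1/4320 = 1/4320
(3j)²=224/6435 [(4 2 6; -1 -1 2)], sign=+1
⇒ 4πI² = 1120/1573
I = (+1)√(1120/1573/(4π)) = 0.23803440

0.238034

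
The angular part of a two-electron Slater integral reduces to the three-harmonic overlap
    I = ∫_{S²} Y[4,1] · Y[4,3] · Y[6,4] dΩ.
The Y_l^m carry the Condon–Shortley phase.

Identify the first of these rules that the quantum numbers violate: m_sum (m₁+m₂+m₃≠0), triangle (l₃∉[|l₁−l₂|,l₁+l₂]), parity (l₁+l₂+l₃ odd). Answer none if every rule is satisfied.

azimuthal sum: 1 + 3 + 4 = 8  ✗
0 ≤ 6 ≤ 8 (triangle on l)
L = 4 + 4 + 6 = 14 (even)

m_sum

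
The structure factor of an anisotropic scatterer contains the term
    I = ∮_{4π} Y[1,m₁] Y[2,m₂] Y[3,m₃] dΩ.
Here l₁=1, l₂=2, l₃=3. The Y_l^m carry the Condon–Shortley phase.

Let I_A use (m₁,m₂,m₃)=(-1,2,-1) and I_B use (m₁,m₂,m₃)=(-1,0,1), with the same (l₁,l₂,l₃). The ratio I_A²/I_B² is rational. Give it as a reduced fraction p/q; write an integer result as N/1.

Same 1,2,3: normalisation and zero-m 3j drop out of the ratio.
A: Δ: 0! 2! 4! / 7! → 1/105; sum: t=0:+1/48 = 1/48; 3j²(1 2 3; -1 2 -1) = Δ·Π!·Σ² = 1/105  (sign +1)
B: Δ: 0! 2! 4! / 7! → 1/105; sum: t=0:+1/8 = 1/8; 3j²(1 2 3; -1 0 1) = Δ·Π!·Σ² = 2/35  (sign +1)
I_A²/I_B² = (1/105)/(2/35) = 1/6

1/6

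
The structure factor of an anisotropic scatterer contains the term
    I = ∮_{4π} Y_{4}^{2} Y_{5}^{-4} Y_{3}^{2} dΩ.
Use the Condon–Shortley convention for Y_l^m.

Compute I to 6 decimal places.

0.143343

Checks pass: Σm=0; 12 even; l₃=3∈[1,9].
(2·4+1)(2·5+1)(2·3+1) = 693
Δ: 6! 2! 4! / 13! → 1/180180
sum: t=2:+1/576 t=3:−1/144 t=4:+1/576 = -1/288
3j²(4 5 3; 0 0 0) = Δ·Π!·Σ² = 20/1001  (sign +1)
sum: t=0:+1/8640 t=1:−1/2880 = -1/4320
3j²(4 5 3; 2 -4 2) = Δ·Π!·Σ² = 8/429  (sign +1)
combine: 4πI² = 693·20/1001·8/429 = 480/1859
take √, sign +1: I = 0.14334284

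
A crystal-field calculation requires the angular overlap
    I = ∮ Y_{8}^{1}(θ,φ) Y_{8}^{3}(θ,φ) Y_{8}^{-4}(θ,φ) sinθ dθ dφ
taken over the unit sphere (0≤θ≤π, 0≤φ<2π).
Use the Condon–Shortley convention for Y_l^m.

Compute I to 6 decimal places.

-0.062798

Checks pass: Σm=0; 24 even; l₃=8∈[0,16].
(2·8+1)(2·8+1)(2·8+1) = 4913
Δ: 8! 8! 8! / 25! → 1/236637794250
sum: t=0:+1/65548320768000 t=1:−1/128024064000 t=2:+1/2985984000 t=3:−1/373248000 t=4:+1/191102976 t=5:−1/373248000 t=6:+1/2985984000 t=7:−1/128024064000 t=8:+1/65548320768000 = 11/20808990720
3j²(8 8 8; 0 0 0) = Δ·Π!·Σ² = 490/96577  (sign +1)
sum: t=3:−1/16721510400 t=4:+1/2090188800 t=5:−1/1492992000 t=6:+1/5225472000 t=7:−1/117050572800 = -1/14631321600
3j²(8 8 8; 1 3 -4) = Δ·Π!·Σ² = 192/96577  (sign -1)
combine: 4πI² = 4913·490/96577·192/96577 = 1599360/32273761
take √, sign -1: I = -0.06279765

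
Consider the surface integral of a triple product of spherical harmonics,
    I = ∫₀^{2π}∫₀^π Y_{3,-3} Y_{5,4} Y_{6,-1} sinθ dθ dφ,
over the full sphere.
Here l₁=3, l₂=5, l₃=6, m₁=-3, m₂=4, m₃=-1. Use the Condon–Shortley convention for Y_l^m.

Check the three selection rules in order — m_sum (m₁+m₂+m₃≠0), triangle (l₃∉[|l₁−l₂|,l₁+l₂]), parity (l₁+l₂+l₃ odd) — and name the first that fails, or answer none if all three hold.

none

Σmᵢ = 0  ✓
l₃∈[|l₁−l₂|,l₁+l₂]=[2,8], have l₃=6  ✓
Σlᵢ = 14 ⇒ even  ✓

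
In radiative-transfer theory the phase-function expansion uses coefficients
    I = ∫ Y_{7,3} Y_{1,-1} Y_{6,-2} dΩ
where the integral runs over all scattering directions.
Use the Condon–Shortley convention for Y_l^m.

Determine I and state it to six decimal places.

-0.234717

Checks pass: Σm=0; 14 even; l₃=6∈[6,8].
(2·7+1)(2·1+1)(2·6+1) = 585
Δ: 2! 12! 0! / 15! → 1/1365
sum: t=1:−1/518400 = -1/518400
3j²(7 1 6; 0 0 0) = Δ·Π!·Σ² = 7/195  (sign -1)
sum: t=0:+1/1935360 = 1/1935360
3j²(7 1 6; 3 -1 -2) = Δ·Π!·Σ² = 3/91  (sign +1)
combine: 4πI² = 585·7/195·3/91 = 9/13
take √, sign -1: I = -0.23471705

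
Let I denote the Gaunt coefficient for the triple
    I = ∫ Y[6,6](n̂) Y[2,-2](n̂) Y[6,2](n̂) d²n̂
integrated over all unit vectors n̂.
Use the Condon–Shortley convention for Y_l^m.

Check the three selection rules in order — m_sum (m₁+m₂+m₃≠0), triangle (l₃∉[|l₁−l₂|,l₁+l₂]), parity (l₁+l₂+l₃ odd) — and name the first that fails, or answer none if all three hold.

Σmᵢ = 6  ✗
l₃∈[|l₁−l₂|,l₁+l₂]=[4,8], have l₃=6
Σlᵢ = 14 ⇒ even

m_sum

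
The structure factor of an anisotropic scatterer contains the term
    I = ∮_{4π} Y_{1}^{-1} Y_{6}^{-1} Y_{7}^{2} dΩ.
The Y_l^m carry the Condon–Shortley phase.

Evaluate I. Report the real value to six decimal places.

0.209937

Checks pass: Σm=0; 14 even; l₃=7∈[5,7].
(2·1+1)(2·6+1)(2·7+1) = 585
Δ: 0! 2! 12! / 15! → 1/1365
sum: t=0:+1/518400 = 1/518400
3j²(1 6 7; 0 0 0) = Δ·Π!·Σ² = 7/195  (sign -1)
sum: t=0:+1/1209600 = 1/1209600
3j²(1 6 7; -1 -1 2) = Δ·Π!·Σ² = 12/455  (sign -1)
combine: 4πI² = 585·7/195·12/455 = 36/65
take √, sign +1: I = 0.20993732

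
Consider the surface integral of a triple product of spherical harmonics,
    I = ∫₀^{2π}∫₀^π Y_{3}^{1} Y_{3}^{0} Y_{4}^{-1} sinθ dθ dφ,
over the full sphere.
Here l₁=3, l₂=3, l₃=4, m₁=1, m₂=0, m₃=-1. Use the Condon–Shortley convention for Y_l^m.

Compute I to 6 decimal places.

Rules hold: Σm=0, L=10 even, 0≤4≤6.
N = 7·7·9 = 441
Δ = 2!·4!·4!/11! = 1/34650
Racah Σ t=0..2: t=0:+1/72 t=1:−1/16 t=2:+1/72 = -5/144
⇒ 3j(3 3 4; 0 0 0)² = 2/77, sgn -1
Racah Σ t=0..2: t=0:+1/48 t=1:−1/24 t=2:+1/288 = -5/288
⇒ 3j(3 3 4; 1 0 -1)² = 5/462, sgn +1
4πI² = N·(3j₀)²·(3jₘ)² = 15/121
I = -1·√(0.123967/4π) = -0.09932258

-0.099323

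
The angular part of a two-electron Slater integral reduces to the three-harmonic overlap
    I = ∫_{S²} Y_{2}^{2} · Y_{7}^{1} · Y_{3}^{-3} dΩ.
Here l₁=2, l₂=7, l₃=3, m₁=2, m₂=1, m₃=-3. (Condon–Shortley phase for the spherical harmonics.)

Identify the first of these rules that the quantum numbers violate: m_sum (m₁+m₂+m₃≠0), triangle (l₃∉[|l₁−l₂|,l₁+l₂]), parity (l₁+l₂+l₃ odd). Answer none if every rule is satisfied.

triangle

m₁+m₂+m₃ = 2 + 1 − 3 = 0  ✓
triangle: |2−7|=5 ≤ l₃=3 ≤ 2+7=9  ✗
parity: l₁+l₂+l₃ = 12 is even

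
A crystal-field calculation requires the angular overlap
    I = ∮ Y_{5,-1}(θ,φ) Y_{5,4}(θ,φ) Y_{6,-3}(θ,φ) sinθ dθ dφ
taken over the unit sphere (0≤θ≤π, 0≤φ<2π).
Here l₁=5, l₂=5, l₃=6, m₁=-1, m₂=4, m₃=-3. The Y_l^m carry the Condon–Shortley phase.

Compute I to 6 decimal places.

m-sum 0 ✓  L=16 even ✓  0≤6≤10 ✓
Π(2lᵢ+1) = 11×11×13 = 1573
triangle coeff Δ(5,5,6) = 1/28588560
Σ_t [0,4]: t=0:+1/345600 t=1:−1/13824 t=2:+1/5184 t=3:−1/13824 t=4:+1/345600 = 7/129600
(3j)²=80/7293 [(5 5 6; 0 0 0)], sign=+1
Σ_t [3,4]: t=3:−1/155520 t=4:+1/138240 = 1/1244160
(3j)²=3/9724 [(5 5 6; -1 4 -3)], sign=-1
⇒ 4πI² = 20/3757
I = (-1)√(20/3757/(4π)) = -0.02058209

-0.020582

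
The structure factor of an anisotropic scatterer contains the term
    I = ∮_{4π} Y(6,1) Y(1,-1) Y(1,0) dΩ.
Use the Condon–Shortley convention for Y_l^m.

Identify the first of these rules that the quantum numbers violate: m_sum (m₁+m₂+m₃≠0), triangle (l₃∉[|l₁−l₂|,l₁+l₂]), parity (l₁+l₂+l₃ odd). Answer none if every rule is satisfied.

triangle

m₁+m₂+m₃ = 1 − 1 + 0 = 0  ✓
triangle: |6−1|=5 ≤ l₃=1 ≤ 6+1=7  ✗
parity: l₁+l₂+l₃ = 8 is even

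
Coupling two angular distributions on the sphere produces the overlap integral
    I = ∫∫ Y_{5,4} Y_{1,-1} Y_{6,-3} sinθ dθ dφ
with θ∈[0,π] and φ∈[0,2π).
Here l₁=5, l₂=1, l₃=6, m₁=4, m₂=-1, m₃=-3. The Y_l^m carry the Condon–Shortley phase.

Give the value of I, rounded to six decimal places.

Rules hold: Σm=0, L=12 even, 4≤6≤6.
N = 11·3·13 = 429
Δ = 0!·10!·2!/13! = 1/858
Racah Σ t=0..0: t=0:+1/14400 = 1/14400
⇒ 3j(5 1 6; 0 0 0)² = 6/143, sgn +1
Racah Σ t=0..0: t=0:+1/725760 = 1/725760
⇒ 3j(5 1 6; 4 -1 -3)² = 1/286, sgn -1
4πI² = N·(3j₀)²·(3jₘ)² = 9/143
I = -1·√(0.0629371/4π) = -0.07076985

-0.070770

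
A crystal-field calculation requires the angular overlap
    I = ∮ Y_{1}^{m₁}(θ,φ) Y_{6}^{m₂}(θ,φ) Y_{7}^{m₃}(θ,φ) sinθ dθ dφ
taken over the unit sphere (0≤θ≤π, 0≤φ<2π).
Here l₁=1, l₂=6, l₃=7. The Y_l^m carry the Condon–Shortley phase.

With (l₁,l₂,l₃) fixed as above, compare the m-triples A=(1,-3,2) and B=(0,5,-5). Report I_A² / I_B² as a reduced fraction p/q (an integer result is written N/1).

5/12

Same 1,6,7: normalisation and zero-m 3j drop out of the ratio.
A: Δ: 0! 2! 12! / 15! → 1/1365; sum: t=0:+1/4354560 = 1/4354560; 3j²(1 6 7; 1 -3 2) = Δ·Π!·Σ² = 2/273  (sign -1)
B: Δ: 0! 2! 12! / 15! → 1/1365; sum: t=0:+1/39916800 = 1/39916800; 3j²(1 6 7; 0 5 -5) = Δ·Π!·Σ² = 8/455  (sign +1)
I_A²/I_B² = (2/273)/(8/455) = 5/12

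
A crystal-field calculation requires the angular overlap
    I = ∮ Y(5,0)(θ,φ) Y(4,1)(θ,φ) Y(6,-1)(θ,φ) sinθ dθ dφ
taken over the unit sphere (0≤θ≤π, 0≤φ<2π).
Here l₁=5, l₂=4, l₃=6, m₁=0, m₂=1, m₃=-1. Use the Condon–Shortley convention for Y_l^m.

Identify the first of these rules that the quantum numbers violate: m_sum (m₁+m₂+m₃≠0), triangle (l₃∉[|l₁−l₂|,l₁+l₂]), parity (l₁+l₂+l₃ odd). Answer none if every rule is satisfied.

parity

m₁+m₂+m₃ = 0 + 1 − 1 = 0  ✓
triangle: |5−4|=1 ≤ l₃=6 ≤ 5+4=9  ✓
parity: l₁+l₂+l₃ = 15 is odd  ✗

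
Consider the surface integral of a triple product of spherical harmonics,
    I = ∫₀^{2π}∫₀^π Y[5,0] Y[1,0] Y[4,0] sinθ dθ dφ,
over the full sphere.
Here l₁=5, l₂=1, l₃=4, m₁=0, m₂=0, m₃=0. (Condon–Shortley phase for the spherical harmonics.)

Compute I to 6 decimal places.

Rules hold: Σm=0, L=10 even, 4≤4≤6.
N = 11·3·9 = 297
Δ = 2!·8!·0!/11! = 1/495
Racah Σ t=1..1: t=1:−1/576 = -1/576
⇒ 3j(5 1 4; 0 0 0)² = 5/99, sgn -1
(m-triple is (0,0,0) — same symbol as above.)
4πI² = N·(3j₀)²·(3jₘ)² = 25/33
I = +1·√(0.757576/4π) = 0.24553200

0.245532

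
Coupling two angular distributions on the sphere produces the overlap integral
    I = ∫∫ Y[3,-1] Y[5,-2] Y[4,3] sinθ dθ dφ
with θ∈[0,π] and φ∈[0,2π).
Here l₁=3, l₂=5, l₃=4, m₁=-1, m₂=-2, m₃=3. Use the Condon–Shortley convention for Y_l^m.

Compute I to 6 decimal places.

Rules hold: Σm=0, L=12 even, 2≤4≤8.
N = 7·11·9 = 693
Δ = 4!·2!·6!/13! = 1/180180
Racah Σ t=1..3: t=1:−1/576 t=2:+1/144 t=3:−1/576 = 1/288
⇒ 3j(3 5 4; 0 0 0)² = 20/1001, sgn +1
Racah Σ t=2..3: t=2:+1/960 t=3:−1/4320 = 7/8640
⇒ 3j(3 5 4; -1 -2 3)² = 343/12870, sgn -1
4πI² = N·(3j₀)²·(3jₘ)² = 686/1859
I = -1·√(0.369016/4π) = -0.17136315

-0.171363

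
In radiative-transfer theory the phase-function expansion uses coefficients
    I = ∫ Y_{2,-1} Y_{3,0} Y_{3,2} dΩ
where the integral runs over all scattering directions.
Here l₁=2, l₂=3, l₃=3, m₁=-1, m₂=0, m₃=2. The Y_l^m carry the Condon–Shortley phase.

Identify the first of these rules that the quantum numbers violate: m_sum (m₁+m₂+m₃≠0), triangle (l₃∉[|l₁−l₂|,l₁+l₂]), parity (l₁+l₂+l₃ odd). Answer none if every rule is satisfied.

m₁+m₂+m₃ = -1 + 0 + 2 = 1  ✗
triangle: |2−3|=1 ≤ l₃=3 ≤ 2+3=5
parity: l₁+l₂+l₃ = 8 is even

m_sum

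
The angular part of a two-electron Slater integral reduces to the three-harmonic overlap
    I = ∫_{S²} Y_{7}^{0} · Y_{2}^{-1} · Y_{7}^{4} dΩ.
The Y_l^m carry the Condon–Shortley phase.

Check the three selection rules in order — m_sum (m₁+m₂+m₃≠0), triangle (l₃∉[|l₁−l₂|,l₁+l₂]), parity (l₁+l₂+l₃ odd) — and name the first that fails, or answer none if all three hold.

m_sum

azimuthal sum: 0 − 1 + 4 = 3  ✗
5 ≤ 7 ≤ 9 (triangle on l)
L = 7 + 2 + 7 = 16 (even)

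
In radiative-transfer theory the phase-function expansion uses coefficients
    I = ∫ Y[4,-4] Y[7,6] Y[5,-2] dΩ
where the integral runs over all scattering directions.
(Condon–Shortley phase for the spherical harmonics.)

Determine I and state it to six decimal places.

-0.188638

Checks pass: Σm=0; 16 even; l₃=5∈[3,11].
(2·4+1)(2·7+1)(2·5+1) = 1485
Δ: 6! 2! 8! / 17! → 1/6126120
sum: t=2:+1/69120 t=3:−1/20736 t=4:+1/69120 = -1/51840
3j²(4 7 5; 0 0 0) = Δ·Π!·Σ² = 280/21879  (sign +1)
sum: t=6:+1/7257600 = 1/7257600
3j²(4 7 5; -4 6 -2) = Δ·Π!·Σ² = 2/85  (sign -1)
combine: 4πI² = 1485·280/21879·2/85 = 1680/3757
take √, sign -1: I = -0.18863797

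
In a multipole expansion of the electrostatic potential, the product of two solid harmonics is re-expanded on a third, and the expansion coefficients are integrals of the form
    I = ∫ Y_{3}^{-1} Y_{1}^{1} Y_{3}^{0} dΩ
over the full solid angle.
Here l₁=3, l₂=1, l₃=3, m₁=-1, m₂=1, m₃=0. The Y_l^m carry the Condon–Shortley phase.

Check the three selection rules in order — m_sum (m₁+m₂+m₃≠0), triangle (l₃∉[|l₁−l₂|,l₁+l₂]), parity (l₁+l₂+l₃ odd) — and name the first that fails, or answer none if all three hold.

parity

azimuthal sum: -1 + 1 + 0 = 0  ✓
2 ≤ 3 ≤ 4 (triangle on l)  ✓
L = 3 + 1 + 3 = 7 (odd)  ✗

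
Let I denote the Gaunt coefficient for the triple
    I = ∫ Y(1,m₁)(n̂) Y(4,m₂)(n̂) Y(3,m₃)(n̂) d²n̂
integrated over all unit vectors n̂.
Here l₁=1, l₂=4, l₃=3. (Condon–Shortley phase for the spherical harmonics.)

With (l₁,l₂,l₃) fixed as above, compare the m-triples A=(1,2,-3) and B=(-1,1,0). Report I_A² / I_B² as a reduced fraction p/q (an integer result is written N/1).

1/10

l's match ⇒ only the (l;m) 3-j factors differ between A and B.
A: triangle coeff Δ(1,4,3) = 1/252; Σ_t [0,0]: t=0:+1/1440 = 1/1440; (3j)²=1/252 [(1 4 3; 1 2 -3)], sign=+1
B: triangle coeff Δ(1,4,3) = 1/252; Σ_t [2,2]: t=2:+1/72 = 1/72; (3j)²=5/126 [(1 4 3; -1 1 0)], sign=-1
I_A²/I_B² = (1/252)/(5/126) = 1/10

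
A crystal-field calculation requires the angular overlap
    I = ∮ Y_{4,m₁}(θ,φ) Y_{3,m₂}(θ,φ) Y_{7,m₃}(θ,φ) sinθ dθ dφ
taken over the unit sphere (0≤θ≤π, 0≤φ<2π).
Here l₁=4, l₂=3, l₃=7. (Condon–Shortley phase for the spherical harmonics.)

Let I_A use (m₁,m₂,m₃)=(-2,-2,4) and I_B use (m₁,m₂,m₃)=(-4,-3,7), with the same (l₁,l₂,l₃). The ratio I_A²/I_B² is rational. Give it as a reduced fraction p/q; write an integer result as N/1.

6/13

Same 4,3,7: normalisation and zero-m 3j drop out of the ratio.
A: Δ: 0! 8! 6! / 15! → 1/45045; sum: t=0:+1/172800 = 1/172800; 3j²(4 3 7; -2 -2 4) = Δ·Π!·Σ² = 2/65  (sign -1)
B: Δ: 0! 8! 6! / 15! → 1/45045; sum: t=0:+1/29030400 = 1/29030400; 3j²(4 3 7; -4 -3 7) = Δ·Π!·Σ² = 1/15  (sign +1)
I_A²/I_B² = (2/65)/(1/15) = 6/13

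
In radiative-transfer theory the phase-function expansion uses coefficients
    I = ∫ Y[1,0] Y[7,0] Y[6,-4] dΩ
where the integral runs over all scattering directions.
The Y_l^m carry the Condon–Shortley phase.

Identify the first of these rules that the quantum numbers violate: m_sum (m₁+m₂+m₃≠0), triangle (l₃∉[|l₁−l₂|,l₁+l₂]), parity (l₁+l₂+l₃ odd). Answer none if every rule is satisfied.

m_sum

m₁+m₂+m₃ = 0 + 0 − 4 = -4  ✗
triangle: |1−7|=6 ≤ l₃=6 ≤ 1+7=8
parity: l₁+l₂+l₃ = 14 is even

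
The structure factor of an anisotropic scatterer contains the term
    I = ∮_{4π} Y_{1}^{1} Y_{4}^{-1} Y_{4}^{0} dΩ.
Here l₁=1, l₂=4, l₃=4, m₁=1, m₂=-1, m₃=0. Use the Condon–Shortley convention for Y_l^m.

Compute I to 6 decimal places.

0.000000

Σlᵢ=9 odd — θ-integrand is odd under cosθ→−cosθ; I=0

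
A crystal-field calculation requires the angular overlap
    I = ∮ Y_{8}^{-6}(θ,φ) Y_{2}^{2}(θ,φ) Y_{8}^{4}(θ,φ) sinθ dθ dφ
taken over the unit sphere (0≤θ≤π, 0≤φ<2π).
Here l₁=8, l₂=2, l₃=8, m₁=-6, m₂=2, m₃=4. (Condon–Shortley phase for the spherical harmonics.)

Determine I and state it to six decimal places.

-0.126680

Checks pass: Σm=0; 18 even; l₃=8∈[6,10].
(2·8+1)(2·2+1)(2·8+1) = 1445
Δ: 2! 14! 2! / 19! → 1/348840
sum: t=0:+1/116121600 t=1:−1/25401600 t=2:+1/116121600 = -1/45158400
3j²(8 2 8; 0 0 0) = Δ·Π!·Σ² = 24/1615  (sign -1)
sum: t=2:+1/3832012800 = 1/3832012800
3j²(8 2 8; -6 2 4) = Δ·Π!·Σ² = 91/9690  (sign +1)
combine: 4πI² = 1445·24/1615·91/9690 = 364/1805
take √, sign -1: I = -0.12667974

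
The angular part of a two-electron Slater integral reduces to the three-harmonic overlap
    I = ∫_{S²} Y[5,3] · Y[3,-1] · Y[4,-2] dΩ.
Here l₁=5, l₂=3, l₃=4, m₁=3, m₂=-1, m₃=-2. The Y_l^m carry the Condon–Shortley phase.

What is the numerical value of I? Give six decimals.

Checks pass: Σm=0; 12 even; l₃=4∈[2,8].
(2·5+1)(2·3+1)(2·4+1) = 693
Δ: 4! 6! 2! / 13! → 1/180180
sum: t=1:−1/576 t=2:+1/144 t=3:−1/576 = 1/288
3j²(5 3 4; 0 0 0) = Δ·Π!·Σ² = 20/1001  (sign +1)
sum: t=0:+1/2304 t=1:−1/720 t=2:+1/5760 = -1/1280
3j²(5 3 4; 3 -1 -2) = Δ·Π!·Σ² = 27/1430  (sign -1)
combine: 4πI² = 693·20/1001·27/1430 = 486/1859
take √, sign -1: I = -0.14423595

-0.144236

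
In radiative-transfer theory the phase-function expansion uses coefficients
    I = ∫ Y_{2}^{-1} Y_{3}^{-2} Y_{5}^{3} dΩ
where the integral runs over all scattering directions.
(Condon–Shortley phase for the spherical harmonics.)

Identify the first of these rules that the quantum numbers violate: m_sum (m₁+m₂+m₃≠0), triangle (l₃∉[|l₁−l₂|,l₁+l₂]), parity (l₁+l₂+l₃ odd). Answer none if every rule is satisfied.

none

Σmᵢ = 0  ✓
l₃∈[|l₁−l₂|,l₁+l₂]=[1,5], have l₃=5  ✓
Σlᵢ = 10 ⇒ even  ✓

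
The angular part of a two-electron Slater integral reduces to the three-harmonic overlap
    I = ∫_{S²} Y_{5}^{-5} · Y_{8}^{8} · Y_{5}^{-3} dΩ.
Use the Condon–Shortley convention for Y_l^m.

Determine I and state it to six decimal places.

-0.163955

m-sum 0 ✓  L=18 even ✓  3≤5≤13 ✓
Π(2lᵢ+1) = 11×17×11 = 2057
triangle coeff Δ(5,8,5) = 1/37413090
Σ_t [3,5]: t=3:−1/1036800 t=4:+1/331776 t=5:−1/1036800 = 1/921600
(3j)²=490/46189 [(5 8 5; 0 0 0)], sign=-1
Σ_t [8,8]: t=8:+1/3251404800 = 1/3251404800
(3j)²=5/323 [(5 8 5; -5 8 -3)], sign=+1
⇒ 4πI² = 26950/79781
I = (-1)√(26950/79781/(4π)) = -0.16395502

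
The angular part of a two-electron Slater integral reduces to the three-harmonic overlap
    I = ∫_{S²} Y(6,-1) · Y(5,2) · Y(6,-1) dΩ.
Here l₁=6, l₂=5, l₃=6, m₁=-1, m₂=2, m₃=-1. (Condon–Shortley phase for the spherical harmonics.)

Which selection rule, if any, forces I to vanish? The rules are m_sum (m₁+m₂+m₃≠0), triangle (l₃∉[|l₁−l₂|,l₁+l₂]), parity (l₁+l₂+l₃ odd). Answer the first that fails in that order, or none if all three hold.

Σmᵢ = 0  ✓
l₃∈[|l₁−l₂|,l₁+l₂]=[1,11], have l₃=6  ✓
Σlᵢ = 17 ⇒ odd  ✗

parity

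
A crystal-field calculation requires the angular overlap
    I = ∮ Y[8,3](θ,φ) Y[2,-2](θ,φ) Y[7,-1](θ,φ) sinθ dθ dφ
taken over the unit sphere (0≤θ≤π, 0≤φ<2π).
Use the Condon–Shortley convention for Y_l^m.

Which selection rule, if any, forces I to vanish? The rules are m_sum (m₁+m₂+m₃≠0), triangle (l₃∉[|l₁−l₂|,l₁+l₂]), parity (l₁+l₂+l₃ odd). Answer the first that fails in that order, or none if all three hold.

m₁+m₂+m₃ = 3 − 2 − 1 = 0  ✓
triangle: |8−2|=6 ≤ l₃=7 ≤ 8+2=10  ✓
parity: l₁+l₂+l₃ = 17 is odd  ✗

parity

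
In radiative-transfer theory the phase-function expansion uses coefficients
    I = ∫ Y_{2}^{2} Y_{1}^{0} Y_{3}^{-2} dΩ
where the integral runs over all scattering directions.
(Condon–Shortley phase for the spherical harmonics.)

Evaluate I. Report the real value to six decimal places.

0.184674

Checks pass: Σm=0; 6 even; l₃=3∈[1,3].
(2·2+1)(2·1+1)(2·3+1) = 105
Δ: 0! 4! 2! / 7! → 1/105
sum: t=0:+1/4 = 1/4
3j²(2 1 3; 0 0 0) = Δ·Π!·Σ² = 3/35  (sign -1)
sum: t=0:+1/24 = 1/24
3j²(2 1 3; 2 0 -2) = Δ·Π!·Σ² = 1/21  (sign -1)
combine: 4πI² = 105·3/35·1/21 = 3/7
take √, sign +1: I = 0.18467439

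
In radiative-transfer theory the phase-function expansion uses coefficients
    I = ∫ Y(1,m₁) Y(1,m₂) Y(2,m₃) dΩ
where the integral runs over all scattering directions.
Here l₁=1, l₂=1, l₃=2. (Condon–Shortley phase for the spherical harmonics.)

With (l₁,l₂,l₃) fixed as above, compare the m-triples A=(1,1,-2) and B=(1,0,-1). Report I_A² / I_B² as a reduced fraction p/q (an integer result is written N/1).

Same 1,1,2: normalisation and zero-m 3j drop out of the ratio.
A: Δ: 0! 2! 2! / 5! → 1/30; sum: t=0:+1/4 = 1/4; 3j²(1 1 2; 1 1 -2) = Δ·Π!·Σ² = 1/5  (sign +1)
B: Δ: 0! 2! 2! / 5! → 1/30; sum: t=0:+1/2 = 1/2; 3j²(1 1 2; 1 0 -1) = Δ·Π!·Σ² = 1/10  (sign -1)
I_A²/I_B² = (1/5)/(1/10) = 2/1

2/1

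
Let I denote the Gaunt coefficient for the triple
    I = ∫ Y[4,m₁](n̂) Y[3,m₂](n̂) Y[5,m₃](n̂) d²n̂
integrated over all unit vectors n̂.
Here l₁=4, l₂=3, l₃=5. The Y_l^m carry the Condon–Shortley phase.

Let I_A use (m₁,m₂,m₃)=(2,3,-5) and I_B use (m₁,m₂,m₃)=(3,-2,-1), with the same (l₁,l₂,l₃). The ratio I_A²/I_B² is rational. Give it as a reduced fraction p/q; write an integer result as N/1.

Shared (l₁,l₂,l₃)=(4,3,5): N and (l;000)² cancel in I_A²/I_B².
A: Δ = 2!·6!·4!/13! = 1/180180; Racah Σ t=2..2: t=2:+1/34560 = 1/34560; ⇒ 3j(4 3 5; 2 3 -5)² = 5/286, sgn +1
B: Δ = 2!·6!·4!/13! = 1/180180; Racah Σ t=0..1: t=0:+1/1440 t=1:−1/17280 = 11/17280; ⇒ 3j(4 3 5; 3 -2 -1)² = 11/468, sgn +1
I_A²/I_B² = (5/286)/(11/468) = 90/121

90/121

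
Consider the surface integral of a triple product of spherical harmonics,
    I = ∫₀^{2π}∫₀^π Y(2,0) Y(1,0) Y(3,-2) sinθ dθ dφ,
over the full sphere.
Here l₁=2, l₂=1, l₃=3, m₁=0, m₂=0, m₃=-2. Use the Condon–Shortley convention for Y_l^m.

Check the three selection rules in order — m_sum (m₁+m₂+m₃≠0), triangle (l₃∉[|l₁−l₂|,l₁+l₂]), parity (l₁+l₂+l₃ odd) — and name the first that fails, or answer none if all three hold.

m_sum

azimuthal sum: 0 + 0 − 2 = -2  ✗
1 ≤ 3 ≤ 3 (triangle on l)
L = 2 + 1 + 3 = 6 (even)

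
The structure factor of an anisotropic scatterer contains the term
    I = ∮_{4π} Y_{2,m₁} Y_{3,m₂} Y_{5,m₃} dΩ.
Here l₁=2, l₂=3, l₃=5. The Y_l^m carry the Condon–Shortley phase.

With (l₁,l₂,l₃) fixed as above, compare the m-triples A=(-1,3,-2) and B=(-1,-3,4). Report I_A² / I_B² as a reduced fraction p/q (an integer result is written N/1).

Shared (l₁,l₂,l₃)=(2,3,5): N and (l;000)² cancel in I_A²/I_B².
A: Δ = 0!·4!·6!/11! = 1/2310; Racah Σ t=0..0: t=0:+1/4320 = 1/4320; ⇒ 3j(2 3 5; -1 3 -2)² = 1/330, sgn -1
B: Δ = 0!·4!·6!/11! = 1/2310; Racah Σ t=0..0: t=0:+1/4320 = 1/4320; ⇒ 3j(2 3 5; -1 -3 4)² = 2/55, sgn -1
I_A²/I_B² = (1/330)/(2/55) = 1/12

1/12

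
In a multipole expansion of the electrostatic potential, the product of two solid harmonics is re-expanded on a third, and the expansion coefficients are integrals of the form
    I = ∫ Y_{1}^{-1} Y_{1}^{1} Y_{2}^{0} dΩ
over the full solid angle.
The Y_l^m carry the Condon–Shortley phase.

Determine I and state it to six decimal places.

Checks pass: Σm=0; 4 even; l₃=2∈[0,2].
(2·1+1)(2·1+1)(2·2+1) = 45
Δ: 0! 2! 2! / 5! → 1/30
sum: t=0:+1/1 = 1/1
3j²(1 1 2; 0 0 0) = Δ·Π!·Σ² = 2/15  (sign +1)
sum: t=0:+1/4 = 1/4
3j²(1 1 2; -1 1 0) = Δ·Π!·Σ² = 1/30  (sign +1)
combine: 4πI² = 45·2/15·1/30 = 1/5
take √, sign +1: I = 0.12615663

0.126157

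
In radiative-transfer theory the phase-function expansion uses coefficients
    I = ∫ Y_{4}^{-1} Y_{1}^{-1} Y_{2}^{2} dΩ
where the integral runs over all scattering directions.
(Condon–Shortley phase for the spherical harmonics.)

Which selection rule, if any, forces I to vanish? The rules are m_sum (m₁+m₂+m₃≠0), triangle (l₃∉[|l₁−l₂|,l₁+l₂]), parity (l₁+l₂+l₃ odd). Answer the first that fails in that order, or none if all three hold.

triangle

m₁+m₂+m₃ = -1 − 1 + 2 = 0  ✓
triangle: |4−1|=3 ≤ l₃=2 ≤ 4+1=5  ✗
parity: l₁+l₂+l₃ = 7 is odd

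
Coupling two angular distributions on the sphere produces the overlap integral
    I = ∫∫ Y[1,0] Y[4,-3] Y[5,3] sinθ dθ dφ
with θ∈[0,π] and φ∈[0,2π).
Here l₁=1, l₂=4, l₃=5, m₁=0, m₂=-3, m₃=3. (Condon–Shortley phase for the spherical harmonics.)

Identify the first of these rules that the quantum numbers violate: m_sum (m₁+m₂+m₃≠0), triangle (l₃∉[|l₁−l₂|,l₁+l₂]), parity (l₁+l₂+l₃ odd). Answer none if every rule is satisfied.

azimuthal sum: 0 − 3 + 3 = 0  ✓
3 ≤ 5 ≤ 5 (triangle on l)  ✓
L = 1 + 4 + 5 = 10 (even)  ✓

none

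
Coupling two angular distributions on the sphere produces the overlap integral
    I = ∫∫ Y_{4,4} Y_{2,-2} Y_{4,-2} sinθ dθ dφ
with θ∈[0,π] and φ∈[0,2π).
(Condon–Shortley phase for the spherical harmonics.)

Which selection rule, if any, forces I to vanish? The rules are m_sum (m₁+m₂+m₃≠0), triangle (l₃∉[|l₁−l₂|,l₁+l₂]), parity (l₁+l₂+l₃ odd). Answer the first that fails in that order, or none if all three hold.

m₁+m₂+m₃ = 4 − 2 − 2 = 0  ✓
triangle: |4−2|=2 ≤ l₃=4 ≤ 4+2=6  ✓
parity: l₁+l₂+l₃ = 10 is even  ✓

none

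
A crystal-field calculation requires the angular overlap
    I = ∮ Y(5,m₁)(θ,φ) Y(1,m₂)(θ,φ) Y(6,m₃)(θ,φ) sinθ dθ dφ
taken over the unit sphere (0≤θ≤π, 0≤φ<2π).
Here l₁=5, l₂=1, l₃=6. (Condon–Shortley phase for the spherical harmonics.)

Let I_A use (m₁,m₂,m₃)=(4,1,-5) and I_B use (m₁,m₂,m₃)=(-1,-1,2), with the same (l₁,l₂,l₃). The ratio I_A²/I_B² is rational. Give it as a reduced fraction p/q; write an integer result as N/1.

l's match ⇒ only the (l;m) 3-j factors differ between A and B.
A: triangle coeff Δ(5,1,6) = 1/858; Σ_t [0,0]: t=0:+1/725760 = 1/725760; (3j)²=5/78 [(5 1 6; 4 1 -5)], sign=-1
B: triangle coeff Δ(5,1,6) = 1/858; Σ_t [0,0]: t=0:+1/34560 = 1/34560; (3j)²=14/429 [(5 1 6; -1 -1 2)], sign=+1
I_A²/I_B² = (5/78)/(14/429) = 55/28

55/28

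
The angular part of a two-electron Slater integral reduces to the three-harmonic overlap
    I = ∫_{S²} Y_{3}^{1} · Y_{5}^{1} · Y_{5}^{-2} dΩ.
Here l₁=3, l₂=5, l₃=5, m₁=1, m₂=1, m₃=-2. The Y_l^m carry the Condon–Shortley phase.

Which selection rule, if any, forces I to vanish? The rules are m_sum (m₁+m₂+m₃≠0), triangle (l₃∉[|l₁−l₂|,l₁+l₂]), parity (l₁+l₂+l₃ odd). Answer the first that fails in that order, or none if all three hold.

parity

azimuthal sum: 1 + 1 − 2 = 0  ✓
2 ≤ 5 ≤ 8 (triangle on l)  ✓
L = 3 + 5 + 5 = 13 (odd)  ✗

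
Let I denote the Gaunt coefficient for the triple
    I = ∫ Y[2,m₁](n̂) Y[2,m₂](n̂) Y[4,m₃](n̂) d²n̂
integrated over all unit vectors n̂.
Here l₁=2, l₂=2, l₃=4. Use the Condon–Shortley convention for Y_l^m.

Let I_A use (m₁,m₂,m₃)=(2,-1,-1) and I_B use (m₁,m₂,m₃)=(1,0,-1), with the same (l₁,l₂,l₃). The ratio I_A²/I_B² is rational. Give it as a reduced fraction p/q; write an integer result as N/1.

l's match ⇒ only the (l;m) 3-j factors differ between A and B.
A: triangle coeff Δ(2,2,4) = 1/630; Σ_t [0,0]: t=0:+1/144 = 1/144; (3j)²=1/126 [(2 2 4; 2 -1 -1)], sign=-1
B: triangle coeff Δ(2,2,4) = 1/630; Σ_t [0,0]: t=0:+1/24 = 1/24; (3j)²=1/21 [(2 2 4; 1 0 -1)], sign=-1
I_A²/I_B² = (1/126)/(1/21) = 1/6

1/6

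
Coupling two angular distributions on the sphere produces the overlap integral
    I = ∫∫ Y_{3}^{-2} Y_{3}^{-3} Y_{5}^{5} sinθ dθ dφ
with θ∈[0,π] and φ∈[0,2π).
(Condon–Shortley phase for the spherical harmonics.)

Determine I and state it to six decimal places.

L=11 odd ⇒ parity kills the (l;000) factor ⇒ I = 0

0.000000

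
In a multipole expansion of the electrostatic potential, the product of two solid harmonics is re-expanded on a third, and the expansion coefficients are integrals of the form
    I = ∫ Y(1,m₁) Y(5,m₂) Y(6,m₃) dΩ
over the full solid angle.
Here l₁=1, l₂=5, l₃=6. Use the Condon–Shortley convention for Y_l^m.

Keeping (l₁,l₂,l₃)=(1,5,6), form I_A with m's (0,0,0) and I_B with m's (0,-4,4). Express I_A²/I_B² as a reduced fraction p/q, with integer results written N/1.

Same 1,5,6: normalisation and zero-m 3j drop out of the ratio.
A: Δ: 0! 2! 10! / 13! → 1/858; sum: t=0:+1/14400 = 1/14400; 3j²(1 5 6; 0 0 0) = Δ·Π!·Σ² = 6/143  (sign +1)
B: Δ: 0! 2! 10! / 13! → 1/858; sum: t=0:+1/362880 = 1/362880; 3j²(1 5 6; 0 -4 4) = Δ·Π!·Σ² = 10/429  (sign +1)
I_A²/I_B² = (6/143)/(10/429) = 9/5

9/5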